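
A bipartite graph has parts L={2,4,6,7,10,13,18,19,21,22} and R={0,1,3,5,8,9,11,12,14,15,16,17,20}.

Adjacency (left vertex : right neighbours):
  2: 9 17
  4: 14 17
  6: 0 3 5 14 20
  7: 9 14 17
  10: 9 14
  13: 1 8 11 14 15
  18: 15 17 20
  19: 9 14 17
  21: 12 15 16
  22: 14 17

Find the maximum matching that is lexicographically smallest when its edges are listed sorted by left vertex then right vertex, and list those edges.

|M| = 7 (so the lex-smallest maximum matching has 7 edges)
process left vertices in ascending order; for each, take the smallest-labelled available neighbour that still permits 7 edges overall, or leave it unmatched if none does
lex-smallest matching: {2-9, 4-14, 6-0, 7-17, 13-1, 18-15, 21-12}

Lex-smallest maximum matching: {(2,9), (4,14), (6,0), (7,17), (13,1), (18,15), (21,12)}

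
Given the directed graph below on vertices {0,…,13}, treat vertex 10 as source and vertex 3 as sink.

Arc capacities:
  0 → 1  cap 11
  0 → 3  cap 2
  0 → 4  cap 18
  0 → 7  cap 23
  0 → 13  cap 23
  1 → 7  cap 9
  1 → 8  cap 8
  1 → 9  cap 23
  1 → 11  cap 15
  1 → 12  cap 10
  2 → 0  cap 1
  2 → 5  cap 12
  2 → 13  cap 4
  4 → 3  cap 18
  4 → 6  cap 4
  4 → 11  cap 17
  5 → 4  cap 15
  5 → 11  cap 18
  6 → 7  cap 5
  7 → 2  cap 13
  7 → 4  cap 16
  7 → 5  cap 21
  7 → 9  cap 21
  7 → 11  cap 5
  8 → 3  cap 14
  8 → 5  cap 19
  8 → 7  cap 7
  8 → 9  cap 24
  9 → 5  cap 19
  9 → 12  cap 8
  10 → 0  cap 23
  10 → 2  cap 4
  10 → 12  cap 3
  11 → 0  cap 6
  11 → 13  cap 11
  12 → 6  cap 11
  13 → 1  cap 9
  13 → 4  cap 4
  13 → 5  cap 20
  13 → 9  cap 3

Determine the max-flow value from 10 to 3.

augment #1: 10→0→3 bottleneck 2, total now 2
augment #2: 10→0→4→3 bottleneck 18, total now 20
augment #3: 10→0→1→8→3 bottleneck 3, total now 23
augment #4: 10→2→0→1→8→3 bottleneck 1, total now 24
augment #5: 10→2→13→1→8→3 bottleneck 3, total now 27
augment #6: 10→12→6→7→2→13→1→8→3 bottleneck 1, total now 28

Maximum flow value: 28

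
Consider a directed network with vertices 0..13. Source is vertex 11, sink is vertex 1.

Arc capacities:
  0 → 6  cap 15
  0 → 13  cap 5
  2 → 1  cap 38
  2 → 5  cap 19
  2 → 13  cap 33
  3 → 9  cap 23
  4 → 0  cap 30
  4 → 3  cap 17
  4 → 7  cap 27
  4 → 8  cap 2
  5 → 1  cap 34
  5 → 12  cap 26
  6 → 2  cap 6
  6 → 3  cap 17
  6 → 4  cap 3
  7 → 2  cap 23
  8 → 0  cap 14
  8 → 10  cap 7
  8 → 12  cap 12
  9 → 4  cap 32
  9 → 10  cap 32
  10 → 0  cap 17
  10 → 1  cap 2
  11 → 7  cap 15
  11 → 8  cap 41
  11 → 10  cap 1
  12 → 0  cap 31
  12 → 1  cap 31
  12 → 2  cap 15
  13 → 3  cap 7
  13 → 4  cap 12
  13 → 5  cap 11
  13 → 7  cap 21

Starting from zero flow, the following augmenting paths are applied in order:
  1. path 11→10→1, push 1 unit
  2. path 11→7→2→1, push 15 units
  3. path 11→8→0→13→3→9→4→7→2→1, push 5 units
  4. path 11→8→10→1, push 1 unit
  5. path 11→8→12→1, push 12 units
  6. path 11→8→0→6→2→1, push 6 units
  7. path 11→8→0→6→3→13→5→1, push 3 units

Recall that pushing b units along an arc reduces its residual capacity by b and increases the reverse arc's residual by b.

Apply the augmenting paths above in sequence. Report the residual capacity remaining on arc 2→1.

after path 1 (11→10→1, push 1): res(2,1)=38
after path 2 (11→7→2→1, push 15): res(2,1)=23
after path 3 (11→8→0→13→3→9→4→7→2→1, push 5): res(2,1)=18
after path 4 (11→8→10→1, push 1): res(2,1)=18
after path 5 (11→8→12→1, push 12): res(2,1)=18
after path 6 (11→8→0→6→2→1, push 6): res(2,1)=12
after path 7 (11→8→0→6→3→13→5→1, push 3): res(2,1)=12

Residual capacity of (2,1): 12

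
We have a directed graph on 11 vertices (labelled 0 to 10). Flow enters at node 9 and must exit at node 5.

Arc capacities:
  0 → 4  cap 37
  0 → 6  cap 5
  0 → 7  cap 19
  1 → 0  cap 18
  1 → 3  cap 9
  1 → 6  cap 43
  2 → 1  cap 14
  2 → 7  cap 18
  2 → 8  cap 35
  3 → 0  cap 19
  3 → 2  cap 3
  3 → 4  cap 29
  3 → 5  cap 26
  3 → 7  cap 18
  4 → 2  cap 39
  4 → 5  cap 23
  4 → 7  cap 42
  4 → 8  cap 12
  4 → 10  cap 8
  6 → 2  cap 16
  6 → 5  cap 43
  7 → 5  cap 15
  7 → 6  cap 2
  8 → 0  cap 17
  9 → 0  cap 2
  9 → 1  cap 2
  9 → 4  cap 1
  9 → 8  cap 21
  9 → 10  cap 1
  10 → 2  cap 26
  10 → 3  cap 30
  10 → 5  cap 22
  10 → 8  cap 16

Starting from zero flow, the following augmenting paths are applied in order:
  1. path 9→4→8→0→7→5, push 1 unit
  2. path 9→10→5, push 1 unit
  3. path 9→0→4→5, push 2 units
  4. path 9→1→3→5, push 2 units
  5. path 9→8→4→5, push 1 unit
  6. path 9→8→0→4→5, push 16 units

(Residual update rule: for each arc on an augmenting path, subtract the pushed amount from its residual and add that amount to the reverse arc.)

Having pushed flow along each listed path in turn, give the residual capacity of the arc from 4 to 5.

after path 1 (9→4→8→0→7→5, push 1): res(4,5)=23
after path 2 (9→10→5, push 1): res(4,5)=23
after path 3 (9→0→4→5, push 2): res(4,5)=21
after path 4 (9→1→3→5, push 2): res(4,5)=21
after path 5 (9→8→4→5, push 1): res(4,5)=20
after path 6 (9→8→0→4→5, push 16): res(4,5)=4

Residual capacity of (4,5): 4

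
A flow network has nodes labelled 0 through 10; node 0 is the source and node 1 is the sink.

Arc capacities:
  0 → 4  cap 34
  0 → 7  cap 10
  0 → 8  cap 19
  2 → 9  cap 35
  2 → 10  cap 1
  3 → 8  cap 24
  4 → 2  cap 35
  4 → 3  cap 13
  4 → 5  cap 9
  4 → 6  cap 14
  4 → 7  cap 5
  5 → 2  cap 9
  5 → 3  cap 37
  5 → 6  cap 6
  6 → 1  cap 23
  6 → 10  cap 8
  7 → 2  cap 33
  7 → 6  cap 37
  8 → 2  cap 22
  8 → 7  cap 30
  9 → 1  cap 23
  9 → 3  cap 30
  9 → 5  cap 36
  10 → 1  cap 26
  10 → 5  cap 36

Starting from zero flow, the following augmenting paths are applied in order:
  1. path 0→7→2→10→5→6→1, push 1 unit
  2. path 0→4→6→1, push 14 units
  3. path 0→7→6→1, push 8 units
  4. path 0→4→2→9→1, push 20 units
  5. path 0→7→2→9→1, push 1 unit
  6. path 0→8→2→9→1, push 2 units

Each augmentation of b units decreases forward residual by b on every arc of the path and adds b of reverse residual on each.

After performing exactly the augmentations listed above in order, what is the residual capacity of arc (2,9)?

Residual capacity of (2,9): 12

after path 1 (0→7→2→10→5→6→1, push 1): res(2,9)=35
after path 2 (0→4→6→1, push 14): res(2,9)=35
after path 3 (0→7→6→1, push 8): res(2,9)=35
after path 4 (0→4→2→9→1, push 20): res(2,9)=15
after path 5 (0→7→2→9→1, push 1): res(2,9)=14
after path 6 (0→8→2→9→1, push 2): res(2,9)=12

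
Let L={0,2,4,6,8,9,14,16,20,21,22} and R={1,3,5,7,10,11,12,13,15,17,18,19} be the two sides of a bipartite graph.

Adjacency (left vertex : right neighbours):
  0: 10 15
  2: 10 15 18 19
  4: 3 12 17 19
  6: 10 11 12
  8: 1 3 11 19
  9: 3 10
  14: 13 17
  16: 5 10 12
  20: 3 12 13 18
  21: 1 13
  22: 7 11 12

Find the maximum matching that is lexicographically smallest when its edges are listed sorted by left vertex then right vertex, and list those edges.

|M| = 11 (so the lex-smallest maximum matching has 11 edges)
process left vertices in ascending order; for each, take the smallest-labelled available neighbour that still permits 11 edges overall, or leave it unmatched if none does
lex-smallest matching: {0-10, 2-15, 4-12, 6-11, 8-1, 9-3, 14-17, 16-5, 20-18, 21-13, 22-7}

Lex-smallest maximum matching: {(0,10), (2,15), (4,12), (6,11), (8,1), (9,3), (14,17), (16,5), (20,18), (21,13), (22,7)}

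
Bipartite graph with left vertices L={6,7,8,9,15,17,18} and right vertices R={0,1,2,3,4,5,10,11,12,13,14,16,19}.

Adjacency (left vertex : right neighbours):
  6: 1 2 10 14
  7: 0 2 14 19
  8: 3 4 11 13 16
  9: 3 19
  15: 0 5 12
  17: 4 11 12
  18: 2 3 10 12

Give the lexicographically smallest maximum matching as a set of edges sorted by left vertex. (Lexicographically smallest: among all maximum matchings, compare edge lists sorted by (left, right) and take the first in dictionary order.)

Lex-smallest maximum matching: {(6,1), (7,0), (8,3), (9,19), (15,5), (17,4), (18,2)}

|M| = 7 (so the lex-smallest maximum matching has 7 edges)
process left vertices in ascending order; for each, take the smallest-labelled available neighbour that still permits 7 edges overall, or leave it unmatched if none does
lex-smallest matching: {6-1, 7-0, 8-3, 9-19, 15-5, 17-4, 18-2}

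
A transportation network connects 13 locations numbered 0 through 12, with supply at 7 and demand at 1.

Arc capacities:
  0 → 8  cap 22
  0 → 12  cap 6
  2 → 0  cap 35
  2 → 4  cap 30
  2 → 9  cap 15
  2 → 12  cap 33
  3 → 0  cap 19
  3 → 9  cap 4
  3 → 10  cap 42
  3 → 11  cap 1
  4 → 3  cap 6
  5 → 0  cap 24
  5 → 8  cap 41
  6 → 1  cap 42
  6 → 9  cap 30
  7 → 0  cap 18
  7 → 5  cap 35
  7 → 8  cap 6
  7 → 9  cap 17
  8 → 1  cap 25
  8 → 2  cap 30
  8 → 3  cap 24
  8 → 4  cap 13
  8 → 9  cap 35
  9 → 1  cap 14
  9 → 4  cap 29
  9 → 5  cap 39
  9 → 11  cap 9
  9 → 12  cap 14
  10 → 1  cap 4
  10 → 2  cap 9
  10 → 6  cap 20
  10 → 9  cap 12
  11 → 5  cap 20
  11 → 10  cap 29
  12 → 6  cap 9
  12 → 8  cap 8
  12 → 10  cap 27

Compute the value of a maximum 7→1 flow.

augment #1: 7→8→1 bottleneck 6, total now 6
augment #2: 7→9→1 bottleneck 14, total now 20
augment #3: 7→0→8→1 bottleneck 18, total now 38
augment #4: 7→5→8→1 bottleneck 1, total now 39
augment #5: 7→9→11→10→1 bottleneck 3, total now 42
augment #6: 7→5→0→12→6→1 bottleneck 6, total now 48
augment #7: 7→5→8→3→10→1 bottleneck 1, total now 49
augment #8: 7→5→8→2→12→6→1 bottleneck 3, total now 52
augment #9: 7→5→8→3→10→6→1 bottleneck 20, total now 72

Maximum flow value: 72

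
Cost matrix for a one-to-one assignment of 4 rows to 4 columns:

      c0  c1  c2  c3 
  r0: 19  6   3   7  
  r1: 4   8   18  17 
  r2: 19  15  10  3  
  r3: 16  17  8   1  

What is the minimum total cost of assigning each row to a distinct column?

Minimum assignment cost: 21

one of 2 optimal assignments: row0→col1 (cost 6), row1→col0 (cost 4), row2→col2 (cost 10), row3→col3 (cost 1)
total = 6 + 4 + 10 + 1 = 21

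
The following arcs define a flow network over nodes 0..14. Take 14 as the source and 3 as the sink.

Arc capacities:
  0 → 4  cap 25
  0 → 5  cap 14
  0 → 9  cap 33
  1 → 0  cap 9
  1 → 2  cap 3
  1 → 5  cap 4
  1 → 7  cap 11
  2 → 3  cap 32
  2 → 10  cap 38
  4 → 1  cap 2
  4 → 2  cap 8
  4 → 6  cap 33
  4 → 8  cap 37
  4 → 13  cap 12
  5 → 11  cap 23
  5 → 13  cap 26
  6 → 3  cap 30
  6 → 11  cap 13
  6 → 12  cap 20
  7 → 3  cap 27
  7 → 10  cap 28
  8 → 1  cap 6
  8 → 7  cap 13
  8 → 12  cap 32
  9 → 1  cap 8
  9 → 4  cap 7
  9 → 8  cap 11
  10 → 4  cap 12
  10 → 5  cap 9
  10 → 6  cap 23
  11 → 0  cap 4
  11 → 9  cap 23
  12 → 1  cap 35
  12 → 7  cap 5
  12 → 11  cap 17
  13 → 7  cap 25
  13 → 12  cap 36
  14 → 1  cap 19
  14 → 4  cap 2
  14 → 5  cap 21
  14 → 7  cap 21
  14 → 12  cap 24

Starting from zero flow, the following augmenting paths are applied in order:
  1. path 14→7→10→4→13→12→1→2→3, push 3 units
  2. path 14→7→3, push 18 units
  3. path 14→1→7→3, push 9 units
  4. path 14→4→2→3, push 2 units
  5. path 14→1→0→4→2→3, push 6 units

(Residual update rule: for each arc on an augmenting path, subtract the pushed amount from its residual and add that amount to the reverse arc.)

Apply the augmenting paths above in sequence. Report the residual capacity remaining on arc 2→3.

Residual capacity of (2,3): 21

after path 1 (14→7→10→4→13→12→1→2→3, push 3): res(2,3)=29
after path 2 (14→7→3, push 18): res(2,3)=29
after path 3 (14→1→7→3, push 9): res(2,3)=29
after path 4 (14→4→2→3, push 2): res(2,3)=27
after path 5 (14→1→0→4→2→3, push 6): res(2,3)=21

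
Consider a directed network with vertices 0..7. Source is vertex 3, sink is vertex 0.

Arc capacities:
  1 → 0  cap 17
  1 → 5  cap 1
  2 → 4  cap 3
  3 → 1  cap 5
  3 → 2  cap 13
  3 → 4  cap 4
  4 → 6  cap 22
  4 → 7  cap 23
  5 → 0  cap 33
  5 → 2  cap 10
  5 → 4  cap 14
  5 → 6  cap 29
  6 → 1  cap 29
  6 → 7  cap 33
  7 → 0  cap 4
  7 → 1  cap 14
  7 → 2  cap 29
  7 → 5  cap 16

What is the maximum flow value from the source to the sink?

Maximum flow value: 12

augment #1: 3→1→0 bottleneck 5, total now 5
augment #2: 3→4→7→0 bottleneck 4, total now 9
augment #3: 3→2→4→6→1→0 bottleneck 3, total now 12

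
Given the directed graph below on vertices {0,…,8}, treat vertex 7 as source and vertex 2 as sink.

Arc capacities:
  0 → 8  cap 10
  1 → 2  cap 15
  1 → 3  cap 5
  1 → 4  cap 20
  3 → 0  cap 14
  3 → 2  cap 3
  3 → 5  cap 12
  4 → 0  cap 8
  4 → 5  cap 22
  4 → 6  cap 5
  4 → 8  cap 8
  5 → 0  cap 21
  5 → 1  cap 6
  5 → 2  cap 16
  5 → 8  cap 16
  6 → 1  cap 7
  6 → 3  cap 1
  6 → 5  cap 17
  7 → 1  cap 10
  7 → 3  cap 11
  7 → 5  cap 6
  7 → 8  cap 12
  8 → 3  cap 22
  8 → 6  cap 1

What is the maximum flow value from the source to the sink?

Maximum flow value: 32

augment #1: 7→1→2 bottleneck 10, total now 10
augment #2: 7→3→2 bottleneck 3, total now 13
augment #3: 7→5→2 bottleneck 6, total now 19
augment #4: 7→3→5→2 bottleneck 8, total now 27
augment #5: 7→8→3→5→2 bottleneck 2, total now 29
augment #6: 7→8→6→1→2 bottleneck 1, total now 30
augment #7: 7→8→3→5→1→2 bottleneck 2, total now 32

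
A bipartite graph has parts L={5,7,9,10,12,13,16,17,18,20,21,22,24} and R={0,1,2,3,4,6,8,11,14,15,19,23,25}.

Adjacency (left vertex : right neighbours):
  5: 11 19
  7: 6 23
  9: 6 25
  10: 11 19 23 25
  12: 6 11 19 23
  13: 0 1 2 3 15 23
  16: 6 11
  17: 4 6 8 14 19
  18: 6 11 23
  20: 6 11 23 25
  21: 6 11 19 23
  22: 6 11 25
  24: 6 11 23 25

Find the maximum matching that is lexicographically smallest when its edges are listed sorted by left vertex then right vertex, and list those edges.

Lex-smallest maximum matching: {(5,11), (7,6), (9,25), (10,19), (12,23), (13,0), (17,4)}

|M| = 7 (so the lex-smallest maximum matching has 7 edges)
process left vertices in ascending order; for each, take the smallest-labelled available neighbour that still permits 7 edges overall, or leave it unmatched if none does
lex-smallest matching: {5-11, 7-6, 9-25, 10-19, 12-23, 13-0, 17-4}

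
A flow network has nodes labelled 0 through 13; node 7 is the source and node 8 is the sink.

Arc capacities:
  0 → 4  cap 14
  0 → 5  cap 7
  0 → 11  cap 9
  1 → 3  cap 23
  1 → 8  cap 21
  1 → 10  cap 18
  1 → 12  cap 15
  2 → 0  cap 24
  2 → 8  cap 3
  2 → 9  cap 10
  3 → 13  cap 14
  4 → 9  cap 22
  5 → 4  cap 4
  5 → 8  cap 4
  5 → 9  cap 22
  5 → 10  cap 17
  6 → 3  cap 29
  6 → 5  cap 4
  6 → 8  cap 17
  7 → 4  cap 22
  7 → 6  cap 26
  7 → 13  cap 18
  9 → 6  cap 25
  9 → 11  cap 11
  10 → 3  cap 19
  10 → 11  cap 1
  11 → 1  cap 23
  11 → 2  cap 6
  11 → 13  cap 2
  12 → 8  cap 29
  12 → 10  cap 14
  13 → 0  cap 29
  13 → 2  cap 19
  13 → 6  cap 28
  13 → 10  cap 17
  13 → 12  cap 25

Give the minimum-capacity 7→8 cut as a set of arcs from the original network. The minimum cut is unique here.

Min-cut arcs: {(3,13), (6,5), (6,8), (7,13), (9,11)} (total capacity 64)

augment #1: 7→6→8 push 17
augment #2: 7→6→5→8 push 4
augment #3: 7→13→2→8 push 3
augment #4: 7→13→12→8 push 15
augment #5: 7→4→9→11→1→8 push 11
augment #6: 7→6→3→13→12→8 push 5
augment #7: 7→4→9→6→3→13→12→8 push 5
augment #8: 7→4→9→6→3→13→0→11→1→8 push 4
max flow = 64; residual-reachable set from 7 gives S-side
cut edges (S→T): {(3,13), (6,5), (6,8), (7,13), (9,11)} total cap 64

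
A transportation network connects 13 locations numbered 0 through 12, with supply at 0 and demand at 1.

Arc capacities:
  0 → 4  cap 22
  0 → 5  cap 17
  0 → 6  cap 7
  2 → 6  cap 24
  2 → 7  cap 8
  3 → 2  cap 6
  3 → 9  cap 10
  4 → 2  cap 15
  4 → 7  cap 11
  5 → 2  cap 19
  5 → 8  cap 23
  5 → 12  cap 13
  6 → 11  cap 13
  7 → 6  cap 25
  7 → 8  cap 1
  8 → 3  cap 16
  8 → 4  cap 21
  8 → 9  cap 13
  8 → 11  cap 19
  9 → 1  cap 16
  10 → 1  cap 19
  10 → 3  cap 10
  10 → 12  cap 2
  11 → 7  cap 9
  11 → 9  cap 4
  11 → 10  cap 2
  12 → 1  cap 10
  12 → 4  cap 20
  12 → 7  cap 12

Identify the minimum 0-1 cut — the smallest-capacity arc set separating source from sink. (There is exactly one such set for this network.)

augment #1: 0→5→12→1 push 10
augment #2: 0→5→8→9→1 push 7
augment #3: 0→6→11→9→1 push 4
augment #4: 0→6→11→10→1 push 2
augment #5: 0→4→7→8→9→1 push 1
max flow = 24; residual-reachable set from 0 gives S-side
cut edges (S→T): {(0,5), (7,8), (11,9), (11,10)} total cap 24

Min-cut arcs: {(0,5), (7,8), (11,9), (11,10)} (total capacity 24)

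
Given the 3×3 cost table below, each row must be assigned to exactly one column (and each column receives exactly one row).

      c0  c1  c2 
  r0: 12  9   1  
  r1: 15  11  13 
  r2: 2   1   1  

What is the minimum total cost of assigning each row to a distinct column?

optimal assignment: row0→col2 (cost 1), row1→col1 (cost 11), row2→col0 (cost 2)
total = 1 + 11 + 2 = 14

Minimum assignment cost: 14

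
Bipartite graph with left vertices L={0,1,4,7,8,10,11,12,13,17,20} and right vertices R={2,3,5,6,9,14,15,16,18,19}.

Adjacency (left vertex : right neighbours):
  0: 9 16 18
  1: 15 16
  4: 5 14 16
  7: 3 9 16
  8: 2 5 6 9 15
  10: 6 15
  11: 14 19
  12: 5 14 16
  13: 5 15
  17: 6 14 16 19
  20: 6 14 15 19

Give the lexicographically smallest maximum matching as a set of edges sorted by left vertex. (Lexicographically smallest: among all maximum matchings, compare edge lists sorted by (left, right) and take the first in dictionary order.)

Lex-smallest maximum matching: {(0,9), (1,15), (4,5), (7,3), (8,2), (10,6), (11,14), (12,16), (17,19)}

|M| = 9 (so the lex-smallest maximum matching has 9 edges)
process left vertices in ascending order; for each, take the smallest-labelled available neighbour that still permits 9 edges overall, or leave it unmatched if none does
lex-smallest matching: {0-9, 1-15, 4-5, 7-3, 8-2, 10-6, 11-14, 12-16, 17-19}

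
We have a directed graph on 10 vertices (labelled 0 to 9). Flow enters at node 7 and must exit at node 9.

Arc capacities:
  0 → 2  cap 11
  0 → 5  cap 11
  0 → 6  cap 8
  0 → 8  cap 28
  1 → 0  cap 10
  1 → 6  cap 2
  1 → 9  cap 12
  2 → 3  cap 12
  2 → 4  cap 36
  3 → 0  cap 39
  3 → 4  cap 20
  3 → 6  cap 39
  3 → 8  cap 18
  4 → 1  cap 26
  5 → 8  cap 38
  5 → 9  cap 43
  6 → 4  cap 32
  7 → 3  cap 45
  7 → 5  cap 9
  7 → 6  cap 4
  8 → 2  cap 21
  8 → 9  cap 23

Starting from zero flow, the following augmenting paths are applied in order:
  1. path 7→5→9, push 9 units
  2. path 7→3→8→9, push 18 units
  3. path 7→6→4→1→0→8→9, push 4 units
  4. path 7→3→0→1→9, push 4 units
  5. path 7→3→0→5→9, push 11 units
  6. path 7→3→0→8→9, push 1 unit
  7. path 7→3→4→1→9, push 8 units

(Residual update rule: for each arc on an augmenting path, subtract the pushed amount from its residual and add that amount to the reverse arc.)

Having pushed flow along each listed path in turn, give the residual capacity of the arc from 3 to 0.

Residual capacity of (3,0): 23

after path 1 (7→5→9, push 9): res(3,0)=39
after path 2 (7→3→8→9, push 18): res(3,0)=39
after path 3 (7→6→4→1→0→8→9, push 4): res(3,0)=39
after path 4 (7→3→0→1→9, push 4): res(3,0)=35
after path 5 (7→3→0→5→9, push 11): res(3,0)=24
after path 6 (7→3→0→8→9, push 1): res(3,0)=23
after path 7 (7→3→4→1→9, push 8): res(3,0)=23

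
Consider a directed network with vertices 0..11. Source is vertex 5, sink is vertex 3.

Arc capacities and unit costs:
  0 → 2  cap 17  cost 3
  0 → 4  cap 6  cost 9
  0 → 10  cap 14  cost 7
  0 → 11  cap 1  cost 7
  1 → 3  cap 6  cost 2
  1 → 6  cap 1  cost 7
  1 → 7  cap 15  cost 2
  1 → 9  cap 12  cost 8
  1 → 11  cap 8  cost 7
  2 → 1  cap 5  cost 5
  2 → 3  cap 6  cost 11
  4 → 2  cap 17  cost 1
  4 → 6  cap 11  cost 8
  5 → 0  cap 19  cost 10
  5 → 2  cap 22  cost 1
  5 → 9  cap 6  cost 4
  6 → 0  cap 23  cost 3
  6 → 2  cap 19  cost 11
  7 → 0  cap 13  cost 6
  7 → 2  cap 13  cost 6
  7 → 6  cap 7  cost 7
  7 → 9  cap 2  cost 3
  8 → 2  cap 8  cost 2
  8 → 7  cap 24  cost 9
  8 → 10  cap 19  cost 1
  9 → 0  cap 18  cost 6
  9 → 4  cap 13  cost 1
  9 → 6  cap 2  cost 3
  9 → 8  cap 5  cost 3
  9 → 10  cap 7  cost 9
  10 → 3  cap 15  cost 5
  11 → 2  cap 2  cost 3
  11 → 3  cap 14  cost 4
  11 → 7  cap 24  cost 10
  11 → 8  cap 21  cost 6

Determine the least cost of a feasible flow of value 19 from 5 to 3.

Minimum cost for 19 units: 238

shortest-cost path #1: 5→2→1→3 push 5 @ unit cost 8 (adds 40)
shortest-cost path #2: 5→2→3 push 6 @ unit cost 12 (adds 72)
shortest-cost path #3: 5→9→8→10→3 push 5 @ unit cost 13 (adds 65)
shortest-cost path #4: 5→9→10→3 push 1 @ unit cost 18 (adds 18)
shortest-cost path #5: 5→0→11→3 push 1 @ unit cost 21 (adds 21)
shortest-cost path #6: 5→0→10→3 push 1 @ unit cost 22 (adds 22)
total cost = 238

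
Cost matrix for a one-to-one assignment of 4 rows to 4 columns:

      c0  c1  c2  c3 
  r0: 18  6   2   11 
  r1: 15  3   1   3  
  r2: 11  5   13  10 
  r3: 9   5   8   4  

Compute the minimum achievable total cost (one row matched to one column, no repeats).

Minimum assignment cost: 19

optimal assignment: row0→col2 (cost 2), row1→col3 (cost 3), row2→col1 (cost 5), row3→col0 (cost 9)
total = 2 + 3 + 5 + 9 = 19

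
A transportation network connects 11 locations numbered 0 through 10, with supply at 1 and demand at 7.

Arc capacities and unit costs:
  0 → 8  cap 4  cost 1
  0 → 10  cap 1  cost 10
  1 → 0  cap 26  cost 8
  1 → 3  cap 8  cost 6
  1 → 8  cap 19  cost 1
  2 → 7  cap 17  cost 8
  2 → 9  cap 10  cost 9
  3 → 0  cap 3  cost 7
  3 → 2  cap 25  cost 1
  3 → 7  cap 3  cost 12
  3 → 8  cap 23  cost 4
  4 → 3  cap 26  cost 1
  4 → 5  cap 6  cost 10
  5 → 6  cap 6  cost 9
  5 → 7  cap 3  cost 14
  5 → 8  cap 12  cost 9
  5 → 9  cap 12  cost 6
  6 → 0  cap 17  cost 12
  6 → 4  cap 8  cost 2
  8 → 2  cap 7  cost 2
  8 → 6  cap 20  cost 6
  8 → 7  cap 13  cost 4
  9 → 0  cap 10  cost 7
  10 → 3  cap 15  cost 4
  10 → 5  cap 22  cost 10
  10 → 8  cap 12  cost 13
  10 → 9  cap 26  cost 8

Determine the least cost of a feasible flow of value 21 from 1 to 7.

Minimum cost for 21 units: 161

shortest-cost path #1: 1→8→7 push 13 @ unit cost 5 (adds 65)
shortest-cost path #2: 1→8→2→7 push 6 @ unit cost 11 (adds 66)
shortest-cost path #3: 1→3→2→7 push 2 @ unit cost 15 (adds 30)
total cost = 161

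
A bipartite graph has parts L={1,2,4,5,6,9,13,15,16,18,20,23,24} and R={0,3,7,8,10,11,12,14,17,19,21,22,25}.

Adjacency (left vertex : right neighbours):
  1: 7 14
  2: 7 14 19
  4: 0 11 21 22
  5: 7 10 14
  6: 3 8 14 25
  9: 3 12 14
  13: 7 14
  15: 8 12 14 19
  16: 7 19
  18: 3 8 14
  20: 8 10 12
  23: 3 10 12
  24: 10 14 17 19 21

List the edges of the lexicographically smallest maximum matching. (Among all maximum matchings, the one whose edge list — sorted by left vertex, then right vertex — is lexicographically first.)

Lex-smallest maximum matching: {(1,7), (2,14), (4,0), (5,10), (6,25), (9,3), (15,8), (16,19), (20,12), (24,17)}

|M| = 10 (so the lex-smallest maximum matching has 10 edges)
process left vertices in ascending order; for each, take the smallest-labelled available neighbour that still permits 10 edges overall, or leave it unmatched if none does
lex-smallest matching: {1-7, 2-14, 4-0, 5-10, 6-25, 9-3, 15-8, 16-19, 20-12, 24-17}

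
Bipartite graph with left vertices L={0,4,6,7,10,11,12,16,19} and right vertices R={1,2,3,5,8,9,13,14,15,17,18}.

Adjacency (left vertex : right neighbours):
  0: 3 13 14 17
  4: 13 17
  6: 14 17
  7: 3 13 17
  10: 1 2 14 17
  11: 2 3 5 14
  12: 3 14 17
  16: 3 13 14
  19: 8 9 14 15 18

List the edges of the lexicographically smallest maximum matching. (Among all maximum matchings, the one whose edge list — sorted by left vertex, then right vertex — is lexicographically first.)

Lex-smallest maximum matching: {(0,3), (4,13), (6,14), (7,17), (10,1), (11,2), (19,8)}

|M| = 7 (so the lex-smallest maximum matching has 7 edges)
process left vertices in ascending order; for each, take the smallest-labelled available neighbour that still permits 7 edges overall, or leave it unmatched if none does
lex-smallest matching: {0-3, 4-13, 6-14, 7-17, 10-1, 11-2, 19-8}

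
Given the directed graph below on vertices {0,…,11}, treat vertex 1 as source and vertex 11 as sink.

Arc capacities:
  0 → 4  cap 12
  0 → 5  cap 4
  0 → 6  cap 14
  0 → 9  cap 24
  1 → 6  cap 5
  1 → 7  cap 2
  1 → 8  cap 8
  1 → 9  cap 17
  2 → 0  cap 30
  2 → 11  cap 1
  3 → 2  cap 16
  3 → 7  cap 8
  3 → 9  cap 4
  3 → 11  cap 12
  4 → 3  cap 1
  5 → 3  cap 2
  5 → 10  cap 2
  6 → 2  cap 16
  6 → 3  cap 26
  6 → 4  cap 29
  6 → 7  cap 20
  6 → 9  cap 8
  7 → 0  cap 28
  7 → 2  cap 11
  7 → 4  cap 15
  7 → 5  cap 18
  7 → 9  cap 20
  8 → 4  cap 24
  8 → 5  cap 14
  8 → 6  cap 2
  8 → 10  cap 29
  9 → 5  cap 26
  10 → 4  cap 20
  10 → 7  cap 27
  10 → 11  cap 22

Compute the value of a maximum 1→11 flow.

Maximum flow value: 19

augment #1: 1→6→2→11 bottleneck 1, total now 1
augment #2: 1→6→3→11 bottleneck 4, total now 5
augment #3: 1→8→10→11 bottleneck 8, total now 13
augment #4: 1→7→4→3→11 bottleneck 1, total now 14
augment #5: 1→7→5→3→11 bottleneck 1, total now 15
augment #6: 1→9→5→3→11 bottleneck 1, total now 16
augment #7: 1→9→5→10→11 bottleneck 2, total now 18
augment #8: 1→9→5→7→0→6→3→11 bottleneck 1, total now 19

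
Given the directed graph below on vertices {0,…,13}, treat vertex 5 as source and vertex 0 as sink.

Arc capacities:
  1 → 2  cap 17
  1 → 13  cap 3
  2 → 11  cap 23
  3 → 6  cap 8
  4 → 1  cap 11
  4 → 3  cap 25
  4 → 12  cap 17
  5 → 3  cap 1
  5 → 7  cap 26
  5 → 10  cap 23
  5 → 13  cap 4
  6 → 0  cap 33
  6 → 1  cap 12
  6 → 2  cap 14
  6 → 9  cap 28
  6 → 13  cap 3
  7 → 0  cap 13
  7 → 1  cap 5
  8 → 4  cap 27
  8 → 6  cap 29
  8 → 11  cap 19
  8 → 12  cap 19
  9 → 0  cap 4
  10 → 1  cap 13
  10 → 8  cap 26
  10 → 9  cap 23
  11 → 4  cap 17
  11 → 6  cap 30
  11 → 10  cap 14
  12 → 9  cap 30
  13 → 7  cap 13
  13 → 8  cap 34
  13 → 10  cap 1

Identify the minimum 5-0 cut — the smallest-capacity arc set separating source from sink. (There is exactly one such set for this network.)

augment #1: 5→7→0 push 13
augment #2: 5→3→6→0 push 1
augment #3: 5→10→9→0 push 4
augment #4: 5→10→8→6→0 push 19
augment #5: 5→13→8→6→0 push 4
augment #6: 5→7→1→2→11→6→0 push 5
max flow = 46; residual-reachable set from 5 gives S-side
cut edges (S→T): {(5,3), (5,10), (5,13), (7,0), (7,1)} total cap 46

Min-cut arcs: {(5,3), (5,10), (5,13), (7,0), (7,1)} (total capacity 46)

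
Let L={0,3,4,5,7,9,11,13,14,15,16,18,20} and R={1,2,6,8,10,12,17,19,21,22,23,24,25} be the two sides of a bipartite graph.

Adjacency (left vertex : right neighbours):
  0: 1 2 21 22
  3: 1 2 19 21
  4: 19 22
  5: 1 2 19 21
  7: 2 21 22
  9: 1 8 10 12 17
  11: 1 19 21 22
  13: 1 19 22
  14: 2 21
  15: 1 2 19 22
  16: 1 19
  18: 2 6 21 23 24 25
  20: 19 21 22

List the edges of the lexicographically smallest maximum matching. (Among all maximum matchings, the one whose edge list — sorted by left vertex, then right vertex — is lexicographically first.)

Lex-smallest maximum matching: {(0,1), (3,2), (4,19), (5,21), (7,22), (9,8), (18,6)}

|M| = 7 (so the lex-smallest maximum matching has 7 edges)
process left vertices in ascending order; for each, take the smallest-labelled available neighbour that still permits 7 edges overall, or leave it unmatched if none does
lex-smallest matching: {0-1, 3-2, 4-19, 5-21, 7-22, 9-8, 18-6}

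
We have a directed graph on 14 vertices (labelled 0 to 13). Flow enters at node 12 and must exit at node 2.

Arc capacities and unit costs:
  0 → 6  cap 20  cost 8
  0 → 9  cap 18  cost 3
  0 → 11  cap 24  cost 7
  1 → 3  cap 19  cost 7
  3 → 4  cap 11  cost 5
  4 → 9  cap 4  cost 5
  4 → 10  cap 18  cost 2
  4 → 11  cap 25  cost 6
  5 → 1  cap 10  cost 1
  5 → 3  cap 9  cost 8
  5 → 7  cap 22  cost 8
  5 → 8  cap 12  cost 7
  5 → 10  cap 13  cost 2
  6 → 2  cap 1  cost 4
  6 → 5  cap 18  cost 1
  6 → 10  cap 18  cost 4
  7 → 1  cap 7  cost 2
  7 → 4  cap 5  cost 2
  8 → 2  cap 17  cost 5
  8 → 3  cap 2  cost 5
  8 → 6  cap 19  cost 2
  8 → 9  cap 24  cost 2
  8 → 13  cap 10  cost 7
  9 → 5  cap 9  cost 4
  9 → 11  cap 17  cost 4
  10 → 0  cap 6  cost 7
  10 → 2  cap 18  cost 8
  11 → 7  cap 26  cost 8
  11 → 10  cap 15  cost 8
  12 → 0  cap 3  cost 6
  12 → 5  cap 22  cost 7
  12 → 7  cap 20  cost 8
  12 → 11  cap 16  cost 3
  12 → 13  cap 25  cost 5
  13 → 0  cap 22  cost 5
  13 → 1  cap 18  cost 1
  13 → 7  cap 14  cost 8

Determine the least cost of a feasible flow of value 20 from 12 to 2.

Minimum cost for 20 units: 353

shortest-cost path #1: 12→5→10→2 push 13 @ unit cost 17 (adds 221)
shortest-cost path #2: 12→0→6→2 push 1 @ unit cost 18 (adds 18)
shortest-cost path #3: 12→5→8→2 push 6 @ unit cost 19 (adds 114)
total cost = 353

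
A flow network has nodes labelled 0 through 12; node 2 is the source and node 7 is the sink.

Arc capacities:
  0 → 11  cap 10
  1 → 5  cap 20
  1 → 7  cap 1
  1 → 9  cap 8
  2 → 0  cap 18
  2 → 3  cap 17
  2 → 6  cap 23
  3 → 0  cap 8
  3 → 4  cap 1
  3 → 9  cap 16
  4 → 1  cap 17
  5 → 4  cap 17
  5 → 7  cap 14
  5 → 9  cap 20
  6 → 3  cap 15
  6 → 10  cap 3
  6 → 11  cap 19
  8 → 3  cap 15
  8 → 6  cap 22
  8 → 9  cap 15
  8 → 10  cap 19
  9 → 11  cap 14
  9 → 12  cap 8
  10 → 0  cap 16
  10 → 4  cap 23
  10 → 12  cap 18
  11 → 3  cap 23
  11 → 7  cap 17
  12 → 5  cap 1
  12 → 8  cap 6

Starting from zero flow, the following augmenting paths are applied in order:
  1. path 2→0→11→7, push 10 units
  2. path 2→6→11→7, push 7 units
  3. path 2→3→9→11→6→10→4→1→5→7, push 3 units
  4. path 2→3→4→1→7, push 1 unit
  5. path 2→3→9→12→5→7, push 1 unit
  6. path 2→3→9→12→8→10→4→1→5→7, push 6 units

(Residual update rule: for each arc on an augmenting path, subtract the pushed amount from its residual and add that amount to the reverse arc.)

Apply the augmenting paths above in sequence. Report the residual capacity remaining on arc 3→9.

after path 1 (2→0→11→7, push 10): res(3,9)=16
after path 2 (2→6→11→7, push 7): res(3,9)=16
after path 3 (2→3→9→11→6→10→4→1→5→7, push 3): res(3,9)=13
after path 4 (2→3→4→1→7, push 1): res(3,9)=13
after path 5 (2→3→9→12→5→7, push 1): res(3,9)=12
after path 6 (2→3→9→12→8→10→4→1→5→7, push 6): res(3,9)=6

Residual capacity of (3,9): 6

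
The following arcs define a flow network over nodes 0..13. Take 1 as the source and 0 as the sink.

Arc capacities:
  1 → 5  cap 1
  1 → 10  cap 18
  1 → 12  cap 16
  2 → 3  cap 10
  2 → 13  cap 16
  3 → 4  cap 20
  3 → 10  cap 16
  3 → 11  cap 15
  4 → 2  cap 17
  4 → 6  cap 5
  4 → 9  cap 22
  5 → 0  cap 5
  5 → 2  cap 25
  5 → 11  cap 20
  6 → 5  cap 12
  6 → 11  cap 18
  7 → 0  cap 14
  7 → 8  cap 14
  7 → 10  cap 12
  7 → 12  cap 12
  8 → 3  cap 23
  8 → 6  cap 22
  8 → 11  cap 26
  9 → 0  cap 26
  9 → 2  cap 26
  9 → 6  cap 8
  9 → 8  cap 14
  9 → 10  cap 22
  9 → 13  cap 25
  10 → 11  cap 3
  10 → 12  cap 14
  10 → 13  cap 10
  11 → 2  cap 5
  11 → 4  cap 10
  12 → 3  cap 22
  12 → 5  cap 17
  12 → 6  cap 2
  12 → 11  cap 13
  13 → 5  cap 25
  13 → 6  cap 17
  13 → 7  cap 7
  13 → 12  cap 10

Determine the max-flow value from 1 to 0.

augment #1: 1→5→0 bottleneck 1, total now 1
augment #2: 1→12→5→0 bottleneck 4, total now 5
augment #3: 1→10→13→7→0 bottleneck 7, total now 12
augment #4: 1→10→11→4→9→0 bottleneck 3, total now 15
augment #5: 1→12→3→4→9→0 bottleneck 12, total now 27
augment #6: 1→10→12→3→4→9→0 bottleneck 7, total now 34

Maximum flow value: 34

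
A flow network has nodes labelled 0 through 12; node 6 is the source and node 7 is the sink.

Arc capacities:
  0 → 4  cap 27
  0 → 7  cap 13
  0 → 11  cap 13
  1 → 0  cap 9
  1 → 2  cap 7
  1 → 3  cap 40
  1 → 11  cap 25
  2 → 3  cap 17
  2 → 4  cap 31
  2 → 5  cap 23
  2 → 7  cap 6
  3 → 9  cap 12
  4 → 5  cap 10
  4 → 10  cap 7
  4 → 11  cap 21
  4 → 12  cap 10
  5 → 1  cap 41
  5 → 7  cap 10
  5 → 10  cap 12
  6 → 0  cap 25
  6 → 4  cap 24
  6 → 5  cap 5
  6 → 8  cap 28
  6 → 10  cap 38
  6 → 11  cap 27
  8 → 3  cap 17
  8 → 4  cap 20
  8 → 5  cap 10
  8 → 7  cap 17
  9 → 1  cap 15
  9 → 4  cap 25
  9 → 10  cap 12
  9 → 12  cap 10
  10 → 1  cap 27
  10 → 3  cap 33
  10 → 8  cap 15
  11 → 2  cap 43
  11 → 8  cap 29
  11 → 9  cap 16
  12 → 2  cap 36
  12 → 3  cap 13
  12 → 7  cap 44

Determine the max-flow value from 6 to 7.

Maximum flow value: 66

augment #1: 6→0→7 bottleneck 13, total now 13
augment #2: 6→5→7 bottleneck 5, total now 18
augment #3: 6→8→7 bottleneck 17, total now 35
augment #4: 6→4→5→7 bottleneck 5, total now 40
augment #5: 6→4→12→7 bottleneck 10, total now 50
augment #6: 6→11→2→7 bottleneck 6, total now 56
augment #7: 6→11→9→12→7 bottleneck 10, total now 66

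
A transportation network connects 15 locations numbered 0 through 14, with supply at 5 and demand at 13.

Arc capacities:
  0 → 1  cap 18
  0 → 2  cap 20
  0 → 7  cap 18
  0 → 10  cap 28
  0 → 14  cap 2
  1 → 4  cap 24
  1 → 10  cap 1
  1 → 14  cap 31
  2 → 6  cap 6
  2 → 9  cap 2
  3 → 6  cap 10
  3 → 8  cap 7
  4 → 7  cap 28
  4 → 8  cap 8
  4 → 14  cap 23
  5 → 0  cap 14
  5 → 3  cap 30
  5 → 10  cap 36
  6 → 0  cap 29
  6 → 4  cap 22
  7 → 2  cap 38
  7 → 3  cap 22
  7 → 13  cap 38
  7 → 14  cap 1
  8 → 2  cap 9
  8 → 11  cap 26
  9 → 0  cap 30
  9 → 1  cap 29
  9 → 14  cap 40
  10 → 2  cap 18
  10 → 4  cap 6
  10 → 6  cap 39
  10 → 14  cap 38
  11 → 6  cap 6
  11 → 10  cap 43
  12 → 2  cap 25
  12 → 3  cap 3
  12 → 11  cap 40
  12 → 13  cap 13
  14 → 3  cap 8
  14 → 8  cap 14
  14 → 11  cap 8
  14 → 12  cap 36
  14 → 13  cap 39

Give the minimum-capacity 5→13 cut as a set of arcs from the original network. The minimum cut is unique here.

augment #1: 5→0→7→13 push 14
augment #2: 5→10→14→13 push 36
augment #3: 5→3→6→0→7→13 push 4
augment #4: 5→3→6→0→14→13 push 2
augment #5: 5→3→6→4→7→13 push 4
augment #6: 5→3→8→2→9→14→13 push 1
augment #7: 5→3→8→2→6→4→7→13 push 6
max flow = 67; residual-reachable set from 5 gives S-side
cut edges (S→T): {(3,6), (3,8), (5,0), (5,10)} total cap 67

Min-cut arcs: {(3,6), (3,8), (5,0), (5,10)} (total capacity 67)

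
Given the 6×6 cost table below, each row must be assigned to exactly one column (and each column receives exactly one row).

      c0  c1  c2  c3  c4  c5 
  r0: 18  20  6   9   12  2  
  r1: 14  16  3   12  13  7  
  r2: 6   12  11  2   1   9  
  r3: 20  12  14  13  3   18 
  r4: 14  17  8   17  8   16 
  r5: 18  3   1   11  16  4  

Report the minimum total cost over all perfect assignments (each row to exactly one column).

optimal assignment: row0→col5 (cost 2), row1→col2 (cost 3), row2→col3 (cost 2), row3→col4 (cost 3), row4→col0 (cost 14), row5→col1 (cost 3)
total = 2 + 3 + 2 + 3 + 14 + 3 = 27

Minimum assignment cost: 27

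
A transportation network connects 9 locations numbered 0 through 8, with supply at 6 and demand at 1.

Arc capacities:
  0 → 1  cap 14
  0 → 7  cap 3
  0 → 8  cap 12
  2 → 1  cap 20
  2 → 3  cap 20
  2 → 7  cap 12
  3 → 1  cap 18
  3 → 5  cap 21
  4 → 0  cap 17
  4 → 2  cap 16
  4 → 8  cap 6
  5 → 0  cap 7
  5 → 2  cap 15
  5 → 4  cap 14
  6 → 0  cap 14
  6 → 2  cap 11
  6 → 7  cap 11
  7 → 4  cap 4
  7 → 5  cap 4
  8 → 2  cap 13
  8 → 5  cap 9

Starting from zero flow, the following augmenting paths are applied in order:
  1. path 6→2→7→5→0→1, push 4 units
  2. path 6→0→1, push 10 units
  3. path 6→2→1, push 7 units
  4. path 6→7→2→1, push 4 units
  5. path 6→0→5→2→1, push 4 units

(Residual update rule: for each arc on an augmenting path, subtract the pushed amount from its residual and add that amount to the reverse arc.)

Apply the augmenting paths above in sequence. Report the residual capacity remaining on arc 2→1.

after path 1 (6→2→7→5→0→1, push 4): res(2,1)=20
after path 2 (6→0→1, push 10): res(2,1)=20
after path 3 (6→2→1, push 7): res(2,1)=13
after path 4 (6→7→2→1, push 4): res(2,1)=9
after path 5 (6→0→5→2→1, push 4): res(2,1)=5

Residual capacity of (2,1): 5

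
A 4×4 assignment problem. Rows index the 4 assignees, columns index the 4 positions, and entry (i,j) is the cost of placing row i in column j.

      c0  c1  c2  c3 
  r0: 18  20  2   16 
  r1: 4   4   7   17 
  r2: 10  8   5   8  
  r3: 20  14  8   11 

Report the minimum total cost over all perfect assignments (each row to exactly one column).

optimal assignment: row0→col2 (cost 2), row1→col0 (cost 4), row2→col1 (cost 8), row3→col3 (cost 11)
total = 2 + 4 + 8 + 11 = 25

Minimum assignment cost: 25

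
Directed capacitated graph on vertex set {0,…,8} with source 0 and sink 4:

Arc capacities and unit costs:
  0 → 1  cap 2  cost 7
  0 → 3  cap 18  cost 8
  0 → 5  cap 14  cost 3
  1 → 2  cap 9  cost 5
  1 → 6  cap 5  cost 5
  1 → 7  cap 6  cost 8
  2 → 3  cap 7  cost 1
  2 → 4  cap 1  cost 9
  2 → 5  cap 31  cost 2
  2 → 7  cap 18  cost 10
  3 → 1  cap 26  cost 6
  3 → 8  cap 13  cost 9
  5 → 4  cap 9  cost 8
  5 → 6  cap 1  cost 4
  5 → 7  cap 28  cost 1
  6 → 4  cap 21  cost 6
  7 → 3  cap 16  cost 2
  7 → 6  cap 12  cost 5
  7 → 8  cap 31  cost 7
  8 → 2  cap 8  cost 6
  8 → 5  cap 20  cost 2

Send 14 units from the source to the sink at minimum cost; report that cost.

Minimum cost for 14 units: 172

shortest-cost path #1: 0→5→4 push 9 @ unit cost 11 (adds 99)
shortest-cost path #2: 0→5→6→4 push 1 @ unit cost 13 (adds 13)
shortest-cost path #3: 0→5→7→6→4 push 4 @ unit cost 15 (adds 60)
total cost = 172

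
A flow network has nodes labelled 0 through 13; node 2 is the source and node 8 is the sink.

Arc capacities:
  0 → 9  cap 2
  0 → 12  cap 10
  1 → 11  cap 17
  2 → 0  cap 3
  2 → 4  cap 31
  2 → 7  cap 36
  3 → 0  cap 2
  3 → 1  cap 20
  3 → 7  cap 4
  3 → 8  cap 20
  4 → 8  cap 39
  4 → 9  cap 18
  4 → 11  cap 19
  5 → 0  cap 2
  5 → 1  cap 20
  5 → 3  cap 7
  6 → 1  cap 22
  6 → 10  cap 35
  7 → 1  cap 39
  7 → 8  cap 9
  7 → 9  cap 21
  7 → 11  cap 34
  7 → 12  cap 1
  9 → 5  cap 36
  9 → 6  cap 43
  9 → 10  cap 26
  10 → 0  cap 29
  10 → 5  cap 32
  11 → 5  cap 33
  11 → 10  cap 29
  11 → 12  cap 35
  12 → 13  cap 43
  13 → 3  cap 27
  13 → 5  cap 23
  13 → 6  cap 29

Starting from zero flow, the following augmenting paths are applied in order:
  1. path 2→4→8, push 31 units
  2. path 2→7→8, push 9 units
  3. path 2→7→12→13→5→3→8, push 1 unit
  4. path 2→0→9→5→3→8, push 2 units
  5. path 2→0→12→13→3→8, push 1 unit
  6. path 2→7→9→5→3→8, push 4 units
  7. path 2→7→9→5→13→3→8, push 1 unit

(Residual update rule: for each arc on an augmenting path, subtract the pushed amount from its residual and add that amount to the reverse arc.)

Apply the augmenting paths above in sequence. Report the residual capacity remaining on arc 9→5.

Residual capacity of (9,5): 29

after path 1 (2→4→8, push 31): res(9,5)=36
after path 2 (2→7→8, push 9): res(9,5)=36
after path 3 (2→7→12→13→5→3→8, push 1): res(9,5)=36
after path 4 (2→0→9→5→3→8, push 2): res(9,5)=34
after path 5 (2→0→12→13→3→8, push 1): res(9,5)=34
after path 6 (2→7→9→5→3→8, push 4): res(9,5)=30
after path 7 (2→7→9→5→13→3→8, push 1): res(9,5)=29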